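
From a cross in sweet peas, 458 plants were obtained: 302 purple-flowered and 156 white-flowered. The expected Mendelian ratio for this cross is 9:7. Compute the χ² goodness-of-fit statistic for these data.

17.471

The 9:7 ratio has 16 parts, so with N = 458 the expected counts are:
  purple-flowered: 458 × 9/16 = 257.625
  white-flowered: 458 × 7/16 = 200.375
χ² = Σ (O − E)² / E
  purple-flowered: (302 − 257.625)² / 257.625 = 7.6434
  white-flowered: (156 − 200.375)² / 200.375 = 9.8273
χ² = 7.6434 + 9.8273 = 17.4707 ≈ 17.471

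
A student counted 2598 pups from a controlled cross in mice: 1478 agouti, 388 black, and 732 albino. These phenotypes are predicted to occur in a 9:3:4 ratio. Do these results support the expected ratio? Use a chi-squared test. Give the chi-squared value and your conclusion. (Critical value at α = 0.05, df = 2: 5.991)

30.839; not consistent

Under the 9:3:4 hypothesis (Σ ratio = 16, N = 2598):
  agouti: 2598 × 9/16 = 1461.375
  black: 2598 × 3/16 = 487.125
  albino: 2598 × 4/16 = 649.5
χ² = Σ (O − E)² / E
  agouti: (1478 − 1461.375)² / 1461.375 = 0.1891
  black: (388 − 487.125)² / 487.125 = 20.1709
  albino: (732 − 649.5)² / 649.5 = 10.4792
χ² = 0.1891 + 20.1709 + 10.4792 = 30.8392 ≈ 30.839
Degrees of freedom = 3 − 1 = 2; critical value at α = 0.05 is 5.991.
Since 30.839 > 5.991, we reject the null hypothesis — the data do not fit the 9:3:4 ratio.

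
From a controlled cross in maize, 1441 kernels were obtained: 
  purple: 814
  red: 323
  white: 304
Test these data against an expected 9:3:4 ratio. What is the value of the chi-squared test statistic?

Expected counts for N = 1441 under a 9:3:4 ratio (total parts = 16):
  purple: 1441 × 9/16 = 810.5625
  red: 1441 × 3/16 = 270.1875
  white: 1441 × 4/16 = 360.25
χ² = Σ (O − E)² / E
  purple: (814 − 810.5625)² / 810.5625 = 0.0146
  red: (323 − 270.1875)² / 270.1875 = 10.3231
  white: (304 − 360.25)² / 360.25 = 8.7830
χ² = 0.0146 + 10.3231 + 8.7830 = 19.1207 ≈ 19.121

19.121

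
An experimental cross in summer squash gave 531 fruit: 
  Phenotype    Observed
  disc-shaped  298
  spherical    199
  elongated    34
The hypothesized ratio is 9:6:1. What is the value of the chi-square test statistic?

0.022

Total ratio parts = 16. Expected numbers out of 531:
  disc-shaped: 531 × 9/16 = 298.6875
  spherical: 531 × 6/16 = 199.125
  elongated: 531 × 1/16 = 33.1875
χ² = Σ (O − E)² / E
  disc-shaped: (298 − 298.6875)² / 298.6875 = 0.0016
  spherical: (199 − 199.125)² / 199.125 = 0.0001
  elongated: (34 − 33.1875)² / 33.1875 = 0.0199
χ² = 0.0016 + 0.0001 + 0.0199 = 0.0216 ≈ 0.022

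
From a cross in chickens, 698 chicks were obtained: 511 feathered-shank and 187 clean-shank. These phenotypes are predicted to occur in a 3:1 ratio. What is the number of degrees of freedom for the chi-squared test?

1

A goodness-of-fit test with 2 phenotype classes has df = 2 − 1 = 1.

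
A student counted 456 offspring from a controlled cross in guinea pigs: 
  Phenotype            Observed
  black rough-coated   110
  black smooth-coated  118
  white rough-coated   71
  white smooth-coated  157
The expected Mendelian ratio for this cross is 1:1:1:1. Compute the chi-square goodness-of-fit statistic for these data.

Under the 1:1:1:1 hypothesis (Σ ratio = 4, N = 456):
  black rough-coated: 456 × 1/4 = 114
  black smooth-coated: 456 × 1/4 = 114
  white rough-coated: 456 × 1/4 = 114
  white smooth-coated: 456 × 1/4 = 114
χ² = Σ (O − E)² / E
  black rough-coated: (110 − 114)² / 114 = 0.1404
  black smooth-coated: (118 − 114)² / 114 = 0.1404
  white rough-coated: (71 − 114)² / 114 = 16.2193
  white smooth-coated: (157 − 114)² / 114 = 16.2193
χ² = 0.1404 + 0.1404 + 16.2193 + 16.2193 = 32.7194 ≈ 32.719

32.719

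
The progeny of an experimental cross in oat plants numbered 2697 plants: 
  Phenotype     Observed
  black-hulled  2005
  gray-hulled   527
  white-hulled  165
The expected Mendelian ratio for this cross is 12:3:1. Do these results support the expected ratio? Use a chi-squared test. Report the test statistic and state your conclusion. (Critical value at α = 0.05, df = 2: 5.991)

1.129; consistent

Under the 12:3:1 hypothesis (Σ ratio = 16, N = 2697):
  black-hulled: 2697 × 12/16 = 2022.75
  gray-hulled: 2697 × 3/16 = 505.6875
  white-hulled: 2697 × 1/16 = 168.5625
χ² = Σ (O − E)² / E
  black-hulled: (2005 − 2022.75)² / 2022.75 = 0.1558
  gray-hulled: (527 − 505.6875)² / 505.6875 = 0.8982
  white-hulled: (165 − 168.5625)² / 168.5625 = 0.0753
χ² = 0.1558 + 0.8982 + 0.0753 = 1.1293 ≈ 1.129
Degrees of freedom = 3 − 1 = 2; critical value at α = 0.05 is 5.991.
Since 1.129 < 5.991, we fail to reject the null hypothesis — the data are consistent with the 12:3:1 ratio.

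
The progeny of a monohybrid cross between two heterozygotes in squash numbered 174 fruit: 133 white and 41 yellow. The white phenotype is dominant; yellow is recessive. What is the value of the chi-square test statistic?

For a monohybrid cross between heterozygotes with complete dominance, the expected phenotypic ratio is 3:1.
Expected counts for N = 174 under a 3:1 ratio (total parts = 4):
  white: 174 × 3/4 = 130.5
  yellow: 174 × 1/4 = 43.5
χ² = Σ (O − E)² / E
  white: (133 − 130.5)² / 130.5 = 0.0479
  yellow: (41 − 43.5)² / 43.5 = 0.1437
χ² = 0.0479 + 0.1437 = 0.1916 ≈ 0.192

0.192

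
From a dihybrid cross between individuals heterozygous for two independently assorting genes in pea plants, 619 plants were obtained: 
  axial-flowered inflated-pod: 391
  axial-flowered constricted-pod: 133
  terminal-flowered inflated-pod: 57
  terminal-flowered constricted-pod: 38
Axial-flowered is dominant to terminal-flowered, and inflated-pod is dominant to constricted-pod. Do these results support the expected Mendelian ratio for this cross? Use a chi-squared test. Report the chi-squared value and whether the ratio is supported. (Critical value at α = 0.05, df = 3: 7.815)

A dihybrid F₂ with independent assortment and complete dominance at both loci gives a 9:3:3:1 phenotypic ratio.
The 9:3:3:1 ratio has 16 parts, so with N = 619 the expected counts are:
  axial-flowered inflated-pod: 619 × 9/16 = 348.1875
  axial-flowered constricted-pod: 619 × 3/16 = 116.0625
  terminal-flowered inflated-pod: 619 × 3/16 = 116.0625
  terminal-flowered constricted-pod: 619 × 1/16 = 38.6875
χ² = Σ (O − E)² / E
  axial-flowered inflated-pod: (391 − 348.1875)² / 348.1875 = 5.2641
  axial-flowered constricted-pod: (133 − 116.0625)² / 116.0625 = 2.4718
  terminal-flowered inflated-pod: (57 − 116.0625)² / 116.0625 = 30.0560
  terminal-flowered constricted-pod: (38 − 38.6875)² / 38.6875 = 0.0122
χ² = 5.2641 + 2.4718 + 30.0560 + 0.0122 = 37.8041 ≈ 37.804
Degrees of freedom = 4 − 1 = 3; critical value at α = 0.05 is 7.815.
Since 37.804 > 7.815, we reject the null hypothesis — the data do not fit the 9:3:3:1 ratio.

37.804; not consistent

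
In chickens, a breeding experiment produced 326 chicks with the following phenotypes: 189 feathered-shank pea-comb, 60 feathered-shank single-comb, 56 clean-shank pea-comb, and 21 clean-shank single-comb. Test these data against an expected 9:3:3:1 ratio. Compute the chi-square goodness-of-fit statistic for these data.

0.642

Total ratio parts = 16. Expected numbers out of 326:
  feathered-shank pea-comb: 326 × 9/16 = 183.375
  feathered-shank single-comb: 326 × 3/16 = 61.125
  clean-shank pea-comb: 326 × 3/16 = 61.125
  clean-shank single-comb: 326 × 1/16 = 20.375
χ² = Σ (O − E)² / E
  feathered-shank pea-comb: (189 − 183.375)² / 183.375 = 0.1725
  feathered-shank single-comb: (60 − 61.125)² / 61.125 = 0.0207
  clean-shank pea-comb: (56 − 61.125)² / 61.125 = 0.4297
  clean-shank single-comb: (21 − 20.375)² / 20.375 = 0.0192
χ² = 0.1725 + 0.0207 + 0.4297 + 0.0192 = 0.6421 ≈ 0.642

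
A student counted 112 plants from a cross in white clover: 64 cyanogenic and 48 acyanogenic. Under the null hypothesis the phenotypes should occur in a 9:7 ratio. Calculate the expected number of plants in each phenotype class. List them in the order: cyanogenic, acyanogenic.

63, 49

Expected counts for N = 112 under a 9:7 ratio (total parts = 16):
  cyanogenic: 112 × 9/16 = 63
  acyanogenic: 112 × 7/16 = 49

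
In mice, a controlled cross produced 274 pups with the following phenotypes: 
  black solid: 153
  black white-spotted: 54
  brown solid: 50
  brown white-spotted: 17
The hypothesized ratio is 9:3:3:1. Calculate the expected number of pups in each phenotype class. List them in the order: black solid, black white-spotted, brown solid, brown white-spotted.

154.125, 51.375, 51.375, 17.125

Expected counts for N = 274 under a 9:3:3:1 ratio (total parts = 16):
  black solid: 274 × 9/16 = 154.125
  black white-spotted: 274 × 3/16 = 51.375
  brown solid: 274 × 3/16 = 51.375
  brown white-spotted: 274 × 1/16 = 17.125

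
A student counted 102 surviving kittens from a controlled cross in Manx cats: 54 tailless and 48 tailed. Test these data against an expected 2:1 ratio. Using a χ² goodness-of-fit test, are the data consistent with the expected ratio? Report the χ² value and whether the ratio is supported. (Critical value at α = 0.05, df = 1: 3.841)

Total ratio parts = 3. Expected numbers out of 102:
  tailless: 102 × 2/3 = 68
  tailed: 102 × 1/3 = 34
χ² = Σ (O − E)² / E
  tailless: (54 − 68)² / 68 = 2.8824
  tailed: (48 − 34)² / 34 = 5.7647
χ² = 2.8824 + 5.7647 = 8.6471 ≈ 8.647
Degrees of freedom = 2 − 1 = 1; critical value at α = 0.05 is 3.841.
Since 8.647 > 3.841, we reject the null hypothesis — the data do not fit the 2:1 ratio.

8.647; not consistent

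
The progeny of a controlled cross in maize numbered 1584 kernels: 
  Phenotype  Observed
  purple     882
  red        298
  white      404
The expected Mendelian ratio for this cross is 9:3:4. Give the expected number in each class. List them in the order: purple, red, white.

Under the 9:3:4 hypothesis (Σ ratio = 16, N = 1584):
  purple: 1584 × 9/16 = 891
  red: 1584 × 3/16 = 297
  white: 1584 × 4/16 = 396

891, 297, 396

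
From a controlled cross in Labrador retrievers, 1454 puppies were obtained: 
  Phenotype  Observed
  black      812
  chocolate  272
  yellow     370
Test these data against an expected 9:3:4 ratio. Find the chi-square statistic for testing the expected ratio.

0.160

Total ratio parts = 16. Expected numbers out of 1454:
  black: 1454 × 9/16 = 817.875
  chocolate: 1454 × 3/16 = 272.625
  yellow: 1454 × 4/16 = 363.5
χ² = Σ (O − E)² / E
  black: (812 − 817.875)² / 817.875 = 0.0422
  chocolate: (272 − 272.625)² / 272.625 = 0.0014
  yellow: (370 − 363.5)² / 363.5 = 0.1162
χ² = 0.0422 + 0.0014 + 0.1162 = 0.1598 ≈ 0.160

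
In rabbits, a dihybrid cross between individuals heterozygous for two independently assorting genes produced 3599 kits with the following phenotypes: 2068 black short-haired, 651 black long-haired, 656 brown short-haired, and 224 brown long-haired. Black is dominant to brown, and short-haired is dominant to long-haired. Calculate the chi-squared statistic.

2.306

A dihybrid F₂ with independent assortment and complete dominance at both loci gives a 9:3:3:1 phenotypic ratio.
Total ratio parts = 16. Expected numbers out of 3599:
  black short-haired: 3599 × 9/16 = 2024.4375
  black long-haired: 3599 × 3/16 = 674.8125
  brown short-haired: 3599 × 3/16 = 674.8125
  brown long-haired: 3599 × 1/16 = 224.9375
χ² = Σ (O − E)² / E
  black short-haired: (2068 − 2024.4375)² / 2024.4375 = 0.9374
  black long-haired: (651 − 674.8125)² / 674.8125 = 0.8403
  brown short-haired: (656 − 674.8125)² / 674.8125 = 0.5245
  brown long-haired: (224 − 224.9375)² / 224.9375 = 0.0039
χ² = 0.9374 + 0.8403 + 0.5245 + 0.0039 = 2.3061 ≈ 2.306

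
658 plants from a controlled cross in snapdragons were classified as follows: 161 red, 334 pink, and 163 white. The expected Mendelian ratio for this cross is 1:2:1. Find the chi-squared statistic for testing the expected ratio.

Total ratio parts = 4. Expected numbers out of 658:
  red: 658 × 1/4 = 164.5
  pink: 658 × 2/4 = 329
  white: 658 × 1/4 = 164.5
χ² = Σ (O − E)² / E
  red: (161 − 164.5)² / 164.5 = 0.0745
  pink: (334 − 329)² / 329 = 0.0760
  white: (163 − 164.5)² / 164.5 = 0.0137
χ² = 0.0745 + 0.0760 + 0.0137 = 0.1642 ≈ 0.164

0.164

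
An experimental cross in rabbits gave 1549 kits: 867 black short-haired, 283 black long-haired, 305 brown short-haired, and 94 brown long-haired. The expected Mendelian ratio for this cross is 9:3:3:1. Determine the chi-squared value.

Total ratio parts = 16. Expected numbers out of 1549:
  black short-haired: 1549 × 9/16 = 871.3125
  black long-haired: 1549 × 3/16 = 290.4375
  brown short-haired: 1549 × 3/16 = 290.4375
  brown long-haired: 1549 × 1/16 = 96.8125
χ² = Σ (O − E)² / E
  black short-haired: (867 − 871.3125)² / 871.3125 = 0.0213
  black long-haired: (283 − 290.4375)² / 290.4375 = 0.1905
  brown short-haired: (305 − 290.4375)² / 290.4375 = 0.7302
  brown long-haired: (94 − 96.8125)² / 96.8125 = 0.0817
χ² = 0.0213 + 0.1905 + 0.7302 + 0.0817 = 1.0237 ≈ 1.024

1.024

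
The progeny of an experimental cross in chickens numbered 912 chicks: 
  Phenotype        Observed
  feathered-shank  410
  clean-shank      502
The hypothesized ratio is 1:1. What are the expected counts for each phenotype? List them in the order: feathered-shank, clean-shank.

Expected counts for N = 912 under a 1:1 ratio (total parts = 2):
  feathered-shank: 912 × 1/2 = 456
  clean-shank: 912 × 1/2 = 456

456, 456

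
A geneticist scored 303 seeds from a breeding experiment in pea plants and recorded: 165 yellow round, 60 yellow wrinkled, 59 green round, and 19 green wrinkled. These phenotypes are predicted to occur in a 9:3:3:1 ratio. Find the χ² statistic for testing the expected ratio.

Total ratio parts = 16. Expected numbers out of 303:
  yellow round: 303 × 9/16 = 170.4375
  yellow wrinkled: 303 × 3/16 = 56.8125
  green round: 303 × 3/16 = 56.8125
  green wrinkled: 303 × 1/16 = 18.9375
χ² = Σ (O − E)² / E
  yellow round: (165 − 170.4375)² / 170.4375 = 0.1735
  yellow wrinkled: (60 − 56.8125)² / 56.8125 = 0.1788
  green round: (59 − 56.8125)² / 56.8125 = 0.0842
  green wrinkled: (19 − 18.9375)² / 18.9375 = 0.0002
χ² = 0.1735 + 0.1788 + 0.0842 + 0.0002 = 0.4367 ≈ 0.437

0.437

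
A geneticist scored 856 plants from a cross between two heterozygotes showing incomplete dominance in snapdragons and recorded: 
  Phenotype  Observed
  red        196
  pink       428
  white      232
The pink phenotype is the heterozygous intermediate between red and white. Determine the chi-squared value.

3.028

With incomplete dominance, a heterozygote × heterozygote cross gives a 1:2:1 phenotypic ratio.
Under the 1:2:1 hypothesis (Σ ratio = 4, N = 856):
  red: 856 × 1/4 = 214
  pink: 856 × 2/4 = 428
  white: 856 × 1/4 = 214
χ² = Σ (O − E)² / E
  red: (196 − 214)² / 214 = 1.5140
  pink: (428 − 428)² / 428 = 0.0000
  white: (232 − 214)² / 214 = 1.5140
χ² = 1.5140 + 0.0000 + 1.5140 = 3.028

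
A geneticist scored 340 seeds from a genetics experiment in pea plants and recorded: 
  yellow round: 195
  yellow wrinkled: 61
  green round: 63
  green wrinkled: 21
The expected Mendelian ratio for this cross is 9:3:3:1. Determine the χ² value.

0.204

The 9:3:3:1 ratio has 16 parts, so with N = 340 the expected counts are:
  yellow round: 340 × 9/16 = 191.25
  yellow wrinkled: 340 × 3/16 = 63.75
  green round: 340 × 3/16 = 63.75
  green wrinkled: 340 × 1/16 = 21.25
χ² = Σ (O − E)² / E
  yellow round: (195 − 191.25)² / 191.25 = 0.0735
  yellow wrinkled: (61 − 63.75)² / 63.75 = 0.1186
  green round: (63 − 63.75)² / 63.75 = 0.0088
  green wrinkled: (21 − 21.25)² / 21.25 = 0.0029
χ² = 0.0735 + 0.1186 + 0.0088 + 0.0029 = 0.2038 ≈ 0.204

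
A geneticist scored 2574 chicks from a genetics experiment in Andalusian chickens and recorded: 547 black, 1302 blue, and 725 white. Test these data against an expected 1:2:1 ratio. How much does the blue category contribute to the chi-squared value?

0.175

Under the 1:2:1 hypothesis (Σ ratio = 4, N = 2574):
  black: 2574 × 1/4 = 643.5
  blue: 2574 × 2/4 = 1287
  white: 2574 × 1/4 = 643.5
Contribution of blue: (1302 − 1287)² / 1287 = 0.1748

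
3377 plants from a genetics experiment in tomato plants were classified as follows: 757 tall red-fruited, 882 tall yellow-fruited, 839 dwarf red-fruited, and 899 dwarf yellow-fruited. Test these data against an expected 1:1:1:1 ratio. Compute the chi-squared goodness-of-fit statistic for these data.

The 1:1:1:1 ratio has 4 parts, so with N = 3377 the expected counts are:
  tall red-fruited: 3377 × 1/4 = 844.25
  tall yellow-fruited: 3377 × 1/4 = 844.25
  dwarf red-fruited: 3377 × 1/4 = 844.25
  dwarf yellow-fruited: 3377 × 1/4 = 844.25
χ² = Σ (O − E)² / E
  tall red-fruited: (757 − 844.25)² / 844.25 = 9.0170
  tall yellow-fruited: (882 − 844.25)² / 844.25 = 1.6880
  dwarf red-fruited: (839 − 844.25)² / 844.25 = 0.0326
  dwarf yellow-fruited: (899 − 844.25)² / 844.25 = 3.5506
χ² = 9.0170 + 1.6880 + 0.0326 + 3.5506 = 14.2882 ≈ 14.288

14.288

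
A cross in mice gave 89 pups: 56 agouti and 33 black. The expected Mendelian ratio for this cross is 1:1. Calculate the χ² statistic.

Expected counts for N = 89 under a 1:1 ratio (total parts = 2):
  agouti: 89 × 1/2 = 44.5
  black: 89 × 1/2 = 44.5
χ² = Σ (O − E)² / E
  agouti: (56 − 44.5)² / 44.5 = 2.9719
  black: (33 − 44.5)² / 44.5 = 2.9719
χ² = 2.9719 + 2.9719 = 5.9438 ≈ 5.944

5.944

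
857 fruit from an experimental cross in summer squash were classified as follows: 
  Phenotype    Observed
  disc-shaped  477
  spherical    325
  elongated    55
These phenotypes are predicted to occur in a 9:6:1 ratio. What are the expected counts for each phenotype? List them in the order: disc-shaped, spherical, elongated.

Under the 9:6:1 hypothesis (Σ ratio = 16, N = 857):
  disc-shaped: 857 × 9/16 = 482.0625
  spherical: 857 × 6/16 = 321.375
  elongated: 857 × 1/16 = 53.5625

482.0625, 321.375, 53.5625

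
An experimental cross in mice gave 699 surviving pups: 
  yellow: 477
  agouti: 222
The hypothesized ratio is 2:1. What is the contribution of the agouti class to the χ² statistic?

0.519

Total ratio parts = 3. Expected numbers out of 699:
  yellow: 699 × 2/3 = 466
  agouti: 699 × 1/3 = 233
Contribution of agouti: (222 − 233)² / 233 = 0.5193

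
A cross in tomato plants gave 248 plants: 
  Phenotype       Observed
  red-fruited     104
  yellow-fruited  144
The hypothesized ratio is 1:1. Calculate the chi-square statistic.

Expected counts for N = 248 under a 1:1 ratio (total parts = 2):
  red-fruited: 248 × 1/2 = 124
  yellow-fruited: 248 × 1/2 = 124
χ² = Σ (O − E)² / E
  red-fruited: (104 − 124)² / 124 = 3.2258
  yellow-fruited: (144 − 124)² / 124 = 3.2258
χ² = 3.2258 + 3.2258 = 6.4516 ≈ 6.452

6.452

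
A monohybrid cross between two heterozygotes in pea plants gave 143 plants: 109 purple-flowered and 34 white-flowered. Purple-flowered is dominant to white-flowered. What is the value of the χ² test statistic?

0.114

For a monohybrid cross between heterozygotes with complete dominance, the expected phenotypic ratio is 3:1.
Under the 3:1 hypothesis (Σ ratio = 4, N = 143):
  purple-flowered: 143 × 3/4 = 107.25
  white-flowered: 143 × 1/4 = 35.75
χ² = Σ (O − E)² / E
  purple-flowered: (109 − 107.25)² / 107.25 = 0.0286
  white-flowered: (34 − 35.75)² / 35.75 = 0.0857
χ² = 0.0286 + 0.0857 = 0.1143 ≈ 0.114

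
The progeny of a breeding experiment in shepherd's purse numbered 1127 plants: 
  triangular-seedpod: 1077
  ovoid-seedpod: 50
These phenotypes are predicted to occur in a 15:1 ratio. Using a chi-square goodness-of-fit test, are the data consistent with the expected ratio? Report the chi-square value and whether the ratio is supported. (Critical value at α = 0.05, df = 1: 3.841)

Expected counts for N = 1127 under a 15:1 ratio (total parts = 16):
  triangular-seedpod: 1127 × 15/16 = 1056.5625
  ovoid-seedpod: 1127 × 1/16 = 70.4375
χ² = Σ (O − E)² / E
  triangular-seedpod: (1077 − 1056.5625)² / 1056.5625 = 0.3953
  ovoid-seedpod: (50 − 70.4375)² / 70.4375 = 5.9300
χ² = 0.3953 + 5.9300 = 6.3253 ≈ 6.325
Degrees of freedom = 2 − 1 = 1; critical value at α = 0.05 is 3.841.
Since 6.325 > 3.841, we reject the null hypothesis — the data do not fit the 15:1 ratio.

6.325; not consistent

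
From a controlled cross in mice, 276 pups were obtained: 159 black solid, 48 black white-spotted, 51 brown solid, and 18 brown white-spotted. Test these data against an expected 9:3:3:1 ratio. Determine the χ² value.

Total ratio parts = 16. Expected numbers out of 276:
  black solid: 276 × 9/16 = 155.25
  black white-spotted: 276 × 3/16 = 51.75
  brown solid: 276 × 3/16 = 51.75
  brown white-spotted: 276 × 1/16 = 17.25
χ² = Σ (O − E)² / E
  black solid: (159 − 155.25)² / 155.25 = 0.0906
  black white-spotted: (48 − 51.75)² / 51.75 = 0.2717
  brown solid: (51 − 51.75)² / 51.75 = 0.0109
  brown white-spotted: (18 − 17.25)² / 17.25 = 0.0326
χ² = 0.0906 + 0.2717 + 0.0109 + 0.0326 = 0.4058 ≈ 0.406

0.406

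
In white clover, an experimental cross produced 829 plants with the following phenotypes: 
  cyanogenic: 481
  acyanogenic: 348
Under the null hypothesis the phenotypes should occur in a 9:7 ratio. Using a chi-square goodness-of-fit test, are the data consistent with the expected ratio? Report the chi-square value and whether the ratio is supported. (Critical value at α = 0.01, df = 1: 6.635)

1.057; consistent

Expected counts for N = 829 under a 9:7 ratio (total parts = 16):
  cyanogenic: 829 × 9/16 = 466.3125
  acyanogenic: 829 × 7/16 = 362.6875
χ² = Σ (O − E)² / E
  cyanogenic: (481 − 466.3125)² / 466.3125 = 0.4626
  acyanogenic: (348 − 362.6875)² / 362.6875 = 0.5948
χ² = 0.4626 + 0.5948 = 1.0574 ≈ 1.057
Degrees of freedom = 2 − 1 = 1; critical value at α = 0.01 is 6.635.
Since 1.057 < 6.635, we fail to reject the null hypothesis — the data are consistent with the 9:7 ratio.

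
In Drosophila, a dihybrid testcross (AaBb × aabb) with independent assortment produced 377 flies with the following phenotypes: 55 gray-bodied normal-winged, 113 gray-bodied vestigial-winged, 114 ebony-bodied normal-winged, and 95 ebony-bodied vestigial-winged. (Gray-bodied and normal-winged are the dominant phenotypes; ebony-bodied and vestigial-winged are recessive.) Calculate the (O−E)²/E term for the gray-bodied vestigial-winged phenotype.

A dihybrid testcross with independent assortment gives a 1:1:1:1 ratio.
Expected counts for N = 377 under a 1:1:1:1 ratio (total parts = 4):
  gray-bodied normal-winged: 377 × 1/4 = 94.25
  gray-bodied vestigial-winged: 377 × 1/4 = 94.25
  ebony-bodied normal-winged: 377 × 1/4 = 94.25
  ebony-bodied vestigial-winged: 377 × 1/4 = 94.25
Contribution of gray-bodied vestigial-winged: (113 − 94.25)² / 94.25 = 3.7301

3.730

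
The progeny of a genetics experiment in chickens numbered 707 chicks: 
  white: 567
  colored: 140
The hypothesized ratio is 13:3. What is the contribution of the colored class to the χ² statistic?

Total ratio parts = 16. Expected numbers out of 707:
  white: 707 × 13/16 = 574.4375
  colored: 707 × 3/16 = 132.5625
Contribution of colored: (140 − 132.5625)² / 132.5625 = 0.4173

0.417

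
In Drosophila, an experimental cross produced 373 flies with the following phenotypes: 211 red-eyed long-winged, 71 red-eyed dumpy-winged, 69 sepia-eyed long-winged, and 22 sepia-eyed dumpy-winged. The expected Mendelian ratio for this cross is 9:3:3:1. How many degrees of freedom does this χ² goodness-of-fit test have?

3

A goodness-of-fit test with 4 phenotype classes has df = 4 − 1 = 3.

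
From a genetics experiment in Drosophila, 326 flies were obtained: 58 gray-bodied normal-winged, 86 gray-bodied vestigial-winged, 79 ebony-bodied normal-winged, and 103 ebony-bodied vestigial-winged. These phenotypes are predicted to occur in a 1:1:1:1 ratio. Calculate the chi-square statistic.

12.773

Under the 1:1:1:1 hypothesis (Σ ratio = 4, N = 326):
  gray-bodied normal-winged: 326 × 1/4 = 81.5
  gray-bodied vestigial-winged: 326 × 1/4 = 81.5
  ebony-bodied normal-winged: 326 × 1/4 = 81.5
  ebony-bodied vestigial-winged: 326 × 1/4 = 81.5
χ² = Σ (O − E)² / E
  gray-bodied normal-winged: (58 − 81.5)² / 81.5 = 6.7761
  gray-bodied vestigial-winged: (86 − 81.5)² / 81.5 = 0.2485
  ebony-bodied normal-winged: (79 − 81.5)² / 81.5 = 0.0767
  ebony-bodied vestigial-winged: (103 − 81.5)² / 81.5 = 5.6718
χ² = 6.7761 + 0.2485 + 0.0767 + 5.6718 = 12.7731 ≈ 12.773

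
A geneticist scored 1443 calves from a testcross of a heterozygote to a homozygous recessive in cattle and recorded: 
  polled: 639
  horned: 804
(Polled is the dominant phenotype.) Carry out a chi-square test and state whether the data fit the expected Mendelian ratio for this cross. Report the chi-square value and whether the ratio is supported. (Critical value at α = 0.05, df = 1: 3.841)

18.867; not consistent

A testcross of a heterozygote (Aa × aa) gives a 1:1 phenotypic ratio.
Total ratio parts = 2. Expected numbers out of 1443:
  polled: 1443 × 1/2 = 721.5
  horned: 1443 × 1/2 = 721.5
χ² = Σ (O − E)² / E
  polled: (639 − 721.5)² / 721.5 = 9.4335
  horned: (804 − 721.5)² / 721.5 = 9.4335
χ² = 9.4335 + 9.4335 = 18.867
Degrees of freedom = 2 − 1 = 1; critical value at α = 0.05 is 3.841.
Since 18.867 > 3.841, we reject the null hypothesis — the data do not fit the 1:1 ratio.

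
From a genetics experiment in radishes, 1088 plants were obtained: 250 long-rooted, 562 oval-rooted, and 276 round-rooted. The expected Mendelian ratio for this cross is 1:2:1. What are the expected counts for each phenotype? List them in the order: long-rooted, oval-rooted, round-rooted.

272, 544, 272

The 1:2:1 ratio has 4 parts, so with N = 1088 the expected counts are:
  long-rooted: 1088 × 1/4 = 272
  oval-rooted: 1088 × 2/4 = 544
  round-rooted: 1088 × 1/4 = 272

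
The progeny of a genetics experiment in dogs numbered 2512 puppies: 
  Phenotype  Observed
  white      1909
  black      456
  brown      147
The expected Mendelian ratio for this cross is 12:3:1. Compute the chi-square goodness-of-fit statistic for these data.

1.446

Total ratio parts = 16. Expected numbers out of 2512:
  white: 2512 × 12/16 = 1884
  black: 2512 × 3/16 = 471
  brown: 2512 × 1/16 = 157
χ² = Σ (O − E)² / E
  white: (1909 − 1884)² / 1884 = 0.3317
  black: (456 − 471)² / 471 = 0.4777
  brown: (147 − 157)² / 157 = 0.6369
χ² = 0.3317 + 0.4777 + 0.6369 = 1.4463 ≈ 1.446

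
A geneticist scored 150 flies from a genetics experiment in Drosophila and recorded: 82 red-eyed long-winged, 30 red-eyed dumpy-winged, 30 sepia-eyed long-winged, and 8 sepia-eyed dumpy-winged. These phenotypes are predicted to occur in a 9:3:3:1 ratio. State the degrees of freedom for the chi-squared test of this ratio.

A goodness-of-fit test with 4 phenotype classes has df = 4 − 1 = 3.

3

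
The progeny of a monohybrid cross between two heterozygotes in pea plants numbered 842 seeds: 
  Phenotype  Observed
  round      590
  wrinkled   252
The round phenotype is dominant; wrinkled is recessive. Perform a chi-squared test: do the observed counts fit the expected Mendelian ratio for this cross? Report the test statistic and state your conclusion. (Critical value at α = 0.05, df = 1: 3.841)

For a monohybrid cross between heterozygotes with complete dominance, the expected phenotypic ratio is 3:1.
Under the 3:1 hypothesis (Σ ratio = 4, N = 842):
  round: 842 × 3/4 = 631.5
  wrinkled: 842 × 1/4 = 210.5
χ² = Σ (O − E)² / E
  round: (590 − 631.5)² / 631.5 = 2.7272
  wrinkled: (252 − 210.5)² / 210.5 = 8.1817
χ² = 2.7272 + 8.1817 = 10.9089 ≈ 10.909
Degrees of freedom = 2 − 1 = 1; critical value at α = 0.05 is 3.841.
Since 10.909 > 3.841, we reject the null hypothesis — the data do not fit the 3:1 ratio.

10.909; not consistent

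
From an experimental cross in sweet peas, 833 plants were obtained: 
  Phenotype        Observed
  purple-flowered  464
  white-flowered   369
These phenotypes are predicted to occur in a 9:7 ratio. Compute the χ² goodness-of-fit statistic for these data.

0.102

Total ratio parts = 16. Expected numbers out of 833:
  purple-flowered: 833 × 9/16 = 468.5625
  white-flowered: 833 × 7/16 = 364.4375
χ² = Σ (O − E)² / E
  purple-flowered: (464 − 468.5625)² / 468.5625 = 0.0444
  white-flowered: (369 − 364.4375)² / 364.4375 = 0.0571
χ² = 0.0444 + 0.0571 = 0.1015 ≈ 0.102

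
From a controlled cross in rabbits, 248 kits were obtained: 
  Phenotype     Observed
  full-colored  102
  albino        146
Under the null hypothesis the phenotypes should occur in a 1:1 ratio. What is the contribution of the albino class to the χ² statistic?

Expected counts for N = 248 under a 1:1 ratio (total parts = 2):
  full-colored: 248 × 1/2 = 124
  albino: 248 × 1/2 = 124
Contribution of albino: (146 − 124)² / 124 = 3.9032

3.903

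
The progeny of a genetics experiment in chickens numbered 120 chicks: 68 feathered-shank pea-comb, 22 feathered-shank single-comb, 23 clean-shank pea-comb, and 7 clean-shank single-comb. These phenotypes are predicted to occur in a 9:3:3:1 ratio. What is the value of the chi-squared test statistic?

0.059

Total ratio parts = 16. Expected numbers out of 120:
  feathered-shank pea-comb: 120 × 9/16 = 67.5
  feathered-shank single-comb: 120 × 3/16 = 22.5
  clean-shank pea-comb: 120 × 3/16 = 22.5
  clean-shank single-comb: 120 × 1/16 = 7.5
χ² = Σ (O − E)² / E
  feathered-shank pea-comb: (68 − 67.5)² / 67.5 = 0.0037
  feathered-shank single-comb: (22 − 22.5)² / 22.5 = 0.0111
  clean-shank pea-comb: (23 − 22.5)² / 22.5 = 0.0111
  clean-shank single-comb: (7 − 7.5)² / 7.5 = 0.0333
χ² = 0.0037 + 0.0111 + 0.0111 + 0.0333 = 0.0592 ≈ 0.059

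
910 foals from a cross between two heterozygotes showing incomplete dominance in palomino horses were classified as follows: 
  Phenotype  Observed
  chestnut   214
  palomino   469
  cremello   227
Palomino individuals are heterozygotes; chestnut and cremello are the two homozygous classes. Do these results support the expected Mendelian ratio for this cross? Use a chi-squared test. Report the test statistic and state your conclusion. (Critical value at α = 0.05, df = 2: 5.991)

1.233; consistent

With incomplete dominance, a heterozygote × heterozygote cross gives a 1:2:1 phenotypic ratio.
Under the 1:2:1 hypothesis (Σ ratio = 4, N = 910):
  chestnut: 910 × 1/4 = 227.5
  palomino: 910 × 2/4 = 455
  cremello: 910 × 1/4 = 227.5
χ² = Σ (O − E)² / E
  chestnut: (214 − 227.5)² / 227.5 = 0.8011
  palomino: (469 − 455)² / 455 = 0.4308
  cremello: (227 − 227.5)² / 227.5 = 0.0011
χ² = 0.8011 + 0.4308 + 0.0011 = 1.233
Degrees of freedom = 3 − 1 = 2; critical value at α = 0.05 is 5.991.
Since 1.233 < 5.991, we fail to reject the null hypothesis — the data are consistent with the 1:2:1 ratio.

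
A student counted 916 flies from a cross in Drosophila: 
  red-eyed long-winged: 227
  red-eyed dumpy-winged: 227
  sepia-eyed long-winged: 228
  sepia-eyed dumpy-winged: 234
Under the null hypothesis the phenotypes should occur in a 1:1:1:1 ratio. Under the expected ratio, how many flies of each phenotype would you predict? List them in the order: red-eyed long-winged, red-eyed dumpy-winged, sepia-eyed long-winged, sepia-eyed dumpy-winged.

229, 229, 229, 229

Under the 1:1:1:1 hypothesis (Σ ratio = 4, N = 916):
  red-eyed long-winged: 916 × 1/4 = 229
  red-eyed dumpy-winged: 916 × 1/4 = 229
  sepia-eyed long-winged: 916 × 1/4 = 229
  sepia-eyed dumpy-winged: 916 × 1/4 = 229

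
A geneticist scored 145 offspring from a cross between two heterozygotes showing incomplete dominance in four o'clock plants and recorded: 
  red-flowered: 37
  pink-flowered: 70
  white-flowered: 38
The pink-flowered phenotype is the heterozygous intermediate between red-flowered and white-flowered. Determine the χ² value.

0.186

With incomplete dominance, a heterozygote × heterozygote cross gives a 1:2:1 phenotypic ratio.
Total ratio parts = 4. Expected numbers out of 145:
  red-flowered: 145 × 1/4 = 36.25
  pink-flowered: 145 × 2/4 = 72.5
  white-flowered: 145 × 1/4 = 36.25
χ² = Σ (O − E)² / E
  red-flowered: (37 − 36.25)² / 36.25 = 0.0155
  pink-flowered: (70 − 72.5)² / 72.5 = 0.0862
  white-flowered: (38 − 36.25)² / 36.25 = 0.0845
χ² = 0.0155 + 0.0862 + 0.0845 = 0.1862 ≈ 0.186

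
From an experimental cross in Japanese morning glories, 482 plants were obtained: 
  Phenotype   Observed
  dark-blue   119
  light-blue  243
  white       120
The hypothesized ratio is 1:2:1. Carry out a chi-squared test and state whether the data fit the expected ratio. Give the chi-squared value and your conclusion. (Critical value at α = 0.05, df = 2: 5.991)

Expected counts for N = 482 under a 1:2:1 ratio (total parts = 4):
  dark-blue: 482 × 1/4 = 120.5
  light-blue: 482 × 2/4 = 241
  white: 482 × 1/4 = 120.5
χ² = Σ (O − E)² / E
  dark-blue: (119 − 120.5)² / 120.5 = 0.0187
  light-blue: (243 − 241)² / 241 = 0.0166
  white: (120 − 120.5)² / 120.5 = 0.0021
χ² = 0.0187 + 0.0166 + 0.0021 = 0.0374 ≈ 0.037
Degrees of freedom = 3 − 1 = 2; critical value at α = 0.05 is 5.991.
Since 0.037 < 5.991, we fail to reject the null hypothesis — the data are consistent with the 1:2:1 ratio.

0.037; consistent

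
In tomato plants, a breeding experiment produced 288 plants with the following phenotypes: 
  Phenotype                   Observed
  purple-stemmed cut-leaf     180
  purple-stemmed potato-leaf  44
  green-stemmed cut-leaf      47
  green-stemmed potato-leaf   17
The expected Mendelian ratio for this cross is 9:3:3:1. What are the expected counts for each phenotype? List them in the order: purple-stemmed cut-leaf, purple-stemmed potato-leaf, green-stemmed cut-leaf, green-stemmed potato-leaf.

162, 54, 54, 18

The 9:3:3:1 ratio has 16 parts, so with N = 288 the expected counts are:
  purple-stemmed cut-leaf: 288 × 9/16 = 162
  purple-stemmed potato-leaf: 288 × 3/16 = 54
  green-stemmed cut-leaf: 288 × 3/16 = 54
  green-stemmed potato-leaf: 288 × 1/16 = 18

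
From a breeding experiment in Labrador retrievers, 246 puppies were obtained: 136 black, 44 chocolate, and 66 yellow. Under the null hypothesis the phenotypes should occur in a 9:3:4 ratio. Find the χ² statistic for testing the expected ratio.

Under the 9:3:4 hypothesis (Σ ratio = 16, N = 246):
  black: 246 × 9/16 = 138.375
  chocolate: 246 × 3/16 = 46.125
  yellow: 246 × 4/16 = 61.5
χ² = Σ (O − E)² / E
  black: (136 − 138.375)² / 138.375 = 0.0408
  chocolate: (44 − 46.125)² / 46.125 = 0.0979
  yellow: (66 − 61.5)² / 61.5 = 0.3293
χ² = 0.0408 + 0.0979 + 0.3293 = 0.468

0.468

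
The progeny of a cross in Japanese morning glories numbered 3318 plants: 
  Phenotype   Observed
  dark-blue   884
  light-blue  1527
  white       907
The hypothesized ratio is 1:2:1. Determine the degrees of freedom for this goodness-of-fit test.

A goodness-of-fit test with 3 phenotype classes has df = 3 − 1 = 2.

2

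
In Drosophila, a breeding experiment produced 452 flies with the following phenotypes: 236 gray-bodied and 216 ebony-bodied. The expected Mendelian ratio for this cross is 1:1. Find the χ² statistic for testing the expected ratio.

0.885

Expected counts for N = 452 under a 1:1 ratio (total parts = 2):
  gray-bodied: 452 × 1/2 = 226
  ebony-bodied: 452 × 1/2 = 226
χ² = Σ (O − E)² / E
  gray-bodied: (236 − 226)² / 226 = 0.4425
  ebony-bodied: (216 − 226)² / 226 = 0.4425
χ² = 0.4425 + 0.4425 = 0.885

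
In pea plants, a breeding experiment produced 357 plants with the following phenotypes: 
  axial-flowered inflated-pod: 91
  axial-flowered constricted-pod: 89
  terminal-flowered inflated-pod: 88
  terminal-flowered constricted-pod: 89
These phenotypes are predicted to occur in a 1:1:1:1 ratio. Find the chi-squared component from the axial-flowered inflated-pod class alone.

0.034

Total ratio parts = 4. Expected numbers out of 357:
  axial-flowered inflated-pod: 357 × 1/4 = 89.25
  axial-flowered constricted-pod: 357 × 1/4 = 89.25
  terminal-flowered inflated-pod: 357 × 1/4 = 89.25
  terminal-flowered constricted-pod: 357 × 1/4 = 89.25
Contribution of axial-flowered inflated-pod: (91 − 89.25)² / 89.25 = 0.0343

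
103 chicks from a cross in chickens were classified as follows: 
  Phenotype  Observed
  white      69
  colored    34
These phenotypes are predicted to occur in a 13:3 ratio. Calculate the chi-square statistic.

Total ratio parts = 16. Expected numbers out of 103:
  white: 103 × 13/16 = 83.6875
  colored: 103 × 3/16 = 19.3125
χ² = Σ (O − E)² / E
  white: (69 − 83.6875)² / 83.6875 = 2.5777
  colored: (34 − 19.3125)² / 19.3125 = 11.1701
χ² = 2.5777 + 11.1701 = 13.7478 ≈ 13.748

13.748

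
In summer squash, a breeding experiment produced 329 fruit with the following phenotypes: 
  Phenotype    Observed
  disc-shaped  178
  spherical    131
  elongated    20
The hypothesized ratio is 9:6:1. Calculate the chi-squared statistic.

Expected counts for N = 329 under a 9:6:1 ratio (total parts = 16):
  disc-shaped: 329 × 9/16 = 185.0625
  spherical: 329 × 6/16 = 123.375
  elongated: 329 × 1/16 = 20.5625
χ² = Σ (O − E)² / E
  disc-shaped: (178 − 185.0625)² / 185.0625 = 0.2695
  spherical: (131 − 123.375)² / 123.375 = 0.4713
  elongated: (20 − 20.5625)² / 20.5625 = 0.0154
χ² = 0.2695 + 0.4713 + 0.0154 = 0.7562 ≈ 0.756

0.756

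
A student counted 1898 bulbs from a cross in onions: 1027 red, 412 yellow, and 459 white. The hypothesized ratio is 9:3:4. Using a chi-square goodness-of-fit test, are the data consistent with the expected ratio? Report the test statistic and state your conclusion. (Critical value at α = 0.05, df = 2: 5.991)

Under the 9:3:4 hypothesis (Σ ratio = 16, N = 1898):
  red: 1898 × 9/16 = 1067.625
  yellow: 1898 × 3/16 = 355.875
  white: 1898 × 4/16 = 474.5
χ² = Σ (O − E)² / E
  red: (1027 − 1067.625)² / 1067.625 = 1.5459
  yellow: (412 − 355.875)² / 355.875 = 8.8515
  white: (459 − 474.5)² / 474.5 = 0.5063
χ² = 1.5459 + 8.8515 + 0.5063 = 10.9037 ≈ 10.904
Degrees of freedom = 3 − 1 = 2; critical value at α = 0.05 is 5.991.
Since 10.904 > 5.991, we reject the null hypothesis — the data do not fit the 9:3:4 ratio.

10.904; not consistent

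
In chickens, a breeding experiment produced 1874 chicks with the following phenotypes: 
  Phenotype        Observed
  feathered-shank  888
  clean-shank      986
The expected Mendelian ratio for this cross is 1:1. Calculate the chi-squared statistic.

Expected counts for N = 1874 under a 1:1 ratio (total parts = 2):
  feathered-shank: 1874 × 1/2 = 937
  clean-shank: 1874 × 1/2 = 937
χ² = Σ (O − E)² / E
  feathered-shank: (888 − 937)² / 937 = 2.5624
  clean-shank: (986 − 937)² / 937 = 2.5624
χ² = 2.5624 + 2.5624 = 5.1248 ≈ 5.125

5.125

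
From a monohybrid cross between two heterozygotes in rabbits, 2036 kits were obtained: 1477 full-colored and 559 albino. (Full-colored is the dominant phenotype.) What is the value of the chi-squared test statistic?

6.549

For a monohybrid cross between heterozygotes with complete dominance, the expected phenotypic ratio is 3:1.
Under the 3:1 hypothesis (Σ ratio = 4, N = 2036):
  full-colored: 2036 × 3/4 = 1527
  albino: 2036 × 1/4 = 509
χ² = Σ (O − E)² / E
  full-colored: (1477 − 1527)² / 1527 = 1.6372
  albino: (559 − 509)² / 509 = 4.9116
χ² = 1.6372 + 4.9116 = 6.5488 ≈ 6.549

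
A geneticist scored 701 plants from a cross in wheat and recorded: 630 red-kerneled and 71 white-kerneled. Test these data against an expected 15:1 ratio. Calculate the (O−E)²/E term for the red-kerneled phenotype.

1.125

The 15:1 ratio has 16 parts, so with N = 701 the expected counts are:
  red-kerneled: 701 × 15/16 = 657.1875
  white-kerneled: 701 × 1/16 = 43.8125
Contribution of red-kerneled: (630 − 657.1875)² / 657.1875 = 1.1247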